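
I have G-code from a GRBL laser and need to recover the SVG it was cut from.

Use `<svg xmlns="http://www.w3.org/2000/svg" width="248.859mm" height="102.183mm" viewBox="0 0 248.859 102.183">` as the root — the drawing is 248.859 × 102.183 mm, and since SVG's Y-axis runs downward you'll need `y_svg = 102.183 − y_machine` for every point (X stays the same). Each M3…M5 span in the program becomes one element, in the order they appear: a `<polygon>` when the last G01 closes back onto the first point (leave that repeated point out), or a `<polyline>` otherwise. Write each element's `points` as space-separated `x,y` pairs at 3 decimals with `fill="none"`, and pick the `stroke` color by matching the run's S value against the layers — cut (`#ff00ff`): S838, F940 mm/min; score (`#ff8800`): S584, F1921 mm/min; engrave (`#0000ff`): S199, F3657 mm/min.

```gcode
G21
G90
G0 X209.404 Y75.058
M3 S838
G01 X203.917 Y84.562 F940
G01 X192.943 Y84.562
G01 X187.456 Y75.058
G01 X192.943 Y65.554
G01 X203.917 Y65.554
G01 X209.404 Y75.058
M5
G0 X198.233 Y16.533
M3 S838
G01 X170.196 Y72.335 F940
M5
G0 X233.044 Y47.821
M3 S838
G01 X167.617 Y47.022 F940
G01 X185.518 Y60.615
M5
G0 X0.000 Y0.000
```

Each laser-on run becomes one SVG element. Flip Y back into SVG space with y_svg = 102.183 − y_machine. Every run uses S838, so all elements get stroke `#ff00ff` (cut).

Run 1: The run returns to its start, so emit a `<polygon>` with points (Y-flipped): 209.404,27.125 203.917,17.621 192.943,17.621 187.456,27.125 192.943,36.629 203.917,36.629.

Run 2: The run is open, so emit a `<polyline>` with points (Y-flipped): 198.233,85.650 170.196,29.848.

Run 3: The run is open, so emit a `<polyline>` with points (Y-flipped): 233.044,54.362 167.617,55.161 185.518,41.568.

<svg xmlns="http://www.w3.org/2000/svg" width="248.859mm" height="102.183mm" viewBox="0 0 248.859 102.183">
  <polygon points="209.404,27.125 203.917,17.621 192.943,17.621 187.456,27.125 192.943,36.629 203.917,36.629" fill="none" stroke="#ff00ff"/>
  <polyline points="198.233,85.650 170.196,29.848" fill="none" stroke="#ff00ff"/>
  <polyline points="233.044,54.362 167.617,55.161 185.518,41.568" fill="none" stroke="#ff00ff"/>
</svg>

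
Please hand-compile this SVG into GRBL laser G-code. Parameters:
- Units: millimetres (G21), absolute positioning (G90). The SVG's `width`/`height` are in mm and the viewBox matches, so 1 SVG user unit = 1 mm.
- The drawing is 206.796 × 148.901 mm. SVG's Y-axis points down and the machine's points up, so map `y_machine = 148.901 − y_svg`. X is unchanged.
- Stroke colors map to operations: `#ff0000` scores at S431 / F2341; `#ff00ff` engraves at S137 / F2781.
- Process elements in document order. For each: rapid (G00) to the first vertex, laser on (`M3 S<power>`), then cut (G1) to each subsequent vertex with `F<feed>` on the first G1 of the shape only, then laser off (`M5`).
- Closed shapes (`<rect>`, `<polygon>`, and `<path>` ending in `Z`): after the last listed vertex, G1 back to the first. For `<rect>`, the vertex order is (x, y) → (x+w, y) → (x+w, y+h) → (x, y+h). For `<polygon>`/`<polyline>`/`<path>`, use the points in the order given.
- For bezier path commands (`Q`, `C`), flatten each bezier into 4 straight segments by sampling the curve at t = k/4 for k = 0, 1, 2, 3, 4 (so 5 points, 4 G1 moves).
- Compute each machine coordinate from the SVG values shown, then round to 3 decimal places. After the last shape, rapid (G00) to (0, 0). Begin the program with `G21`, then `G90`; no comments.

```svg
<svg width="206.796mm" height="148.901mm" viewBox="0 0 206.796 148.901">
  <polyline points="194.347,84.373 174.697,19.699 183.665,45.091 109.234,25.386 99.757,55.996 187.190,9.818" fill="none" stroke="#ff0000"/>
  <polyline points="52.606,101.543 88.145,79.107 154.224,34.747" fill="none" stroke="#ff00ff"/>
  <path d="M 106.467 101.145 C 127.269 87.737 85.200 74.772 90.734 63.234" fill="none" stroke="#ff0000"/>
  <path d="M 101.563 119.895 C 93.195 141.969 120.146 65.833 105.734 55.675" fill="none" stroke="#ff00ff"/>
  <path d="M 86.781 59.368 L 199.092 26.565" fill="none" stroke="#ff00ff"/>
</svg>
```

Since the viewBox matches the mm dimensions, user units are millimetres directly. The only transform is the Y-flip y_m = 148.901 − y_svg.

Shape 1 is a open polyline drawn with `<polyline>`. Its stroke #ff0000 means score at S431, F2341. After flipping Y the toolpath is (194.347,64.528) → (174.697,129.202) → (183.665,103.810) → (109.234,123.515) → (99.757,92.905) → (187.190,139.083).

Shape 2 is a open polyline drawn with `<polyline>`. Its stroke #ff00ff means engrave at S137, F2781. After flipping Y the toolpath is (52.606,47.358) → (88.145,69.794) → (154.224,114.154).

Shape 3 is a cubic bezier drawn with `<path>`. Its stroke #ff0000 means score at S431, F2341. After flipping Y the toolpath is (106.467,47.756) → (112.006,57.714) → (104.326,67.413) → (93.783,76.761) → (90.734,85.667).

Shape 4 is a cubic bezier drawn with `<path>`. Its stroke #ff00ff means engrave at S137, F2781. After flipping Y the toolpath is (101.563,29.006) → (100.711,28.299) → (105.915,49.029) → (109.986,75.802) → (105.734,93.226).

Shape 5 is a line segment drawn with `<path>`. Its stroke #ff00ff means engrave at S137, F2781. After flipping Y the toolpath is (86.781,89.533) → (199.092,122.336).

G21
G90
G00 X194.347 Y64.528
M3 S431
G1 X174.697 Y129.202 F2341
G1 X183.665 Y103.810
G1 X109.234 Y123.515
G1 X99.757 Y92.905
G1 X187.190 Y139.083
M5
G00 X52.606 Y47.358
M3 S137
G1 X88.145 Y69.794 F2781
G1 X154.224 Y114.154
M5
G00 X106.467 Y47.756
M3 S431
G1 X112.006 Y57.714 F2341
G1 X104.326 Y67.413
G1 X93.783 Y76.761
G1 X90.734 Y85.667
M5
G00 X101.563 Y29.006
M3 S137
G1 X100.711 Y28.299 F2781
G1 X105.915 Y49.029
G1 X109.986 Y75.802
G1 X105.734 Y93.226
M5
G00 X86.781 Y89.533
M3 S137
G1 X199.092 Y122.336 F2781
M5
G00 X0.000 Y0.000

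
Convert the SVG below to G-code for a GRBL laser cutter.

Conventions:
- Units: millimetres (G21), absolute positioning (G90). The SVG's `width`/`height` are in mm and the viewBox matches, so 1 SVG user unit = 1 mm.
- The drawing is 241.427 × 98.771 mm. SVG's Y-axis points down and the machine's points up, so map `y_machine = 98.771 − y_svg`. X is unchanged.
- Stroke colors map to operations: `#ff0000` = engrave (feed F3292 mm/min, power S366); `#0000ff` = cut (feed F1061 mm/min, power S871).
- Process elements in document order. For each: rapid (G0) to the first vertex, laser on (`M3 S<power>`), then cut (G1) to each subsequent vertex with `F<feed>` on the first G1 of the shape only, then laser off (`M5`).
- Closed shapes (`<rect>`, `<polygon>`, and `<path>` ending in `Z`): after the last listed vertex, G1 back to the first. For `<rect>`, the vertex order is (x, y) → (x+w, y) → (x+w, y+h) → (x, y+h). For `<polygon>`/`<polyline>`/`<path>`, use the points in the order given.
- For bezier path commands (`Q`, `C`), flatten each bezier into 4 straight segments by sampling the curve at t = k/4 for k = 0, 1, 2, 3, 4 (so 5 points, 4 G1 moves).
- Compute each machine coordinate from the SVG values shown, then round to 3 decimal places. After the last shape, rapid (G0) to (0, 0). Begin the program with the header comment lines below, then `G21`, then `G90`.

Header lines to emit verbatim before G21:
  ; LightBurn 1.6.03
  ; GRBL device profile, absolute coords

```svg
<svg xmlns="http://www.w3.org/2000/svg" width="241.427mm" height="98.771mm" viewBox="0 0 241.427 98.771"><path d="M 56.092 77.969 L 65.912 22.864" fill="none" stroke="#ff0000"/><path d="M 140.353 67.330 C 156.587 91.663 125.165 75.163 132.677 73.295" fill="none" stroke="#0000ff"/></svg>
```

viewBox `0 0 241.427 98.771` with mm width/height → 1 unit = 1 mm. Flip: y_m = 98.771 − y_svg.

**Shape 1** — `<path>` line segment, stroke `#ff0000` → engrave (S366, F3292). Machine vertices: (56.092,20.802) → (65.912,75.907). Open path.

**Shape 2** — `<path>` cubic bezier, stroke `#0000ff` → cut (S871, F1061). Control points (SVG): P0=(140.353,67.330), P1=(156.587,91.663), P2=(125.165,75.163), P3=(132.677,73.295); sampled at t=k/4. Machine vertices: (140.353,31.441) → (144.946,19.981) → (139.786,18.633) → (132.990,22.198) → (132.677,25.476). Open path.

; LightBurn 1.6.03
; GRBL device profile, absolute coords
G21
G90
G0 X56.092 Y20.802
M3 S366
G1 X65.912 Y75.907 F3292
M5
G0 X140.353 Y31.441
M3 S871
G1 X144.946 Y19.981 F1061
G1 X139.786 Y18.633
G1 X132.990 Y22.198
G1 X132.677 Y25.476
M5
G0 X0.000 Y0.000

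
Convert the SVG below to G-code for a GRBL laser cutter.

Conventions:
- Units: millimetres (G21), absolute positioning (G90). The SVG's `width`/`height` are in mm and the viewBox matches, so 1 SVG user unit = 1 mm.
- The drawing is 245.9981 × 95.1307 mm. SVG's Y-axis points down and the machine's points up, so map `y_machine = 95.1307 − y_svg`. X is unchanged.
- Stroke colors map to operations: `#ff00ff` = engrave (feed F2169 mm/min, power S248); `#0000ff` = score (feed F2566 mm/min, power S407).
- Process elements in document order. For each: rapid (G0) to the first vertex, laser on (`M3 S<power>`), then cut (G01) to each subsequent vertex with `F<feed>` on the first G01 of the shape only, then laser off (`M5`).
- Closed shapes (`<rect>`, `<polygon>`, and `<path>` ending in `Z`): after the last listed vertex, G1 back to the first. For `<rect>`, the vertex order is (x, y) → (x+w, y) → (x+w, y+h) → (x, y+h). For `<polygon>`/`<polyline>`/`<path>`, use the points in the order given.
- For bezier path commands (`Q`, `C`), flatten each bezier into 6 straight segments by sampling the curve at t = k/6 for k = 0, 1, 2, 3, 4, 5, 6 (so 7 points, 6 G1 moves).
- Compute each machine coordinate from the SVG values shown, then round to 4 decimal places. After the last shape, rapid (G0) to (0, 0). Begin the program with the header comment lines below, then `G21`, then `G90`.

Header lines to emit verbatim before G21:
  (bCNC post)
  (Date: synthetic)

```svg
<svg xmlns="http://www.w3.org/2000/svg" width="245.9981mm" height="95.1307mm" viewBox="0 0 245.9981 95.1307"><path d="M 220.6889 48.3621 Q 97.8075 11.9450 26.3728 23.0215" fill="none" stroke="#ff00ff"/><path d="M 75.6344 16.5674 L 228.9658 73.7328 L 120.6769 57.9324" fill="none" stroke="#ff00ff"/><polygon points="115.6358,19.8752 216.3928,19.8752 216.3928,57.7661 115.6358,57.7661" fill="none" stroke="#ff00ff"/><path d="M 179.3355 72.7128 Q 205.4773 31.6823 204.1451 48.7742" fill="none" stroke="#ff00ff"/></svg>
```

(bCNC post)
(Date: synthetic)
G21
G90
G0 X220.6889 Y46.7686
M3 S248
G01 X181.1575 Y57.5884 F2169
G01 X144.4843 Y65.7696
G01 X110.6692 Y71.3123
G01 X79.7122 Y74.2165
G01 X51.6134 Y74.4821
G01 X26.3728 Y72.1092
M5
G0 X75.6344 Y78.5633
M3 S248
G01 X228.9658 Y21.3979 F2169
G01 X120.6769 Y37.1983
M5
G0 X115.6358 Y75.2555
M3 S248
G01 X216.3928 Y75.2555 F2169
G01 X216.3928 Y37.3646
G01 X115.6358 Y37.3646
G01 X115.6358 Y75.2555
M5
G0 X179.3355 Y22.4179
M3 S248
G01 X187.2863 Y34.4802 F2169
G01 X193.7107 Y43.3135
G01 X198.6088 Y48.9178
G01 X201.9806 Y51.2931
G01 X203.8260 Y50.4393
G01 X204.1451 Y46.3565
M5
G0 X0.0000 Y0.0000

Since the viewBox matches the mm dimensions, user units are millimetres directly. The only transform is the Y-flip y_m = 95.1307 − y_svg.

Shape 1 is a quadratic bezier drawn with `<path>`. Its stroke #ff00ff means engrave at S248, F2169. After flipping Y the toolpath is (220.6889,46.7686) → (181.1575,57.5884) → (144.4843,65.7696) → (110.6692,71.3123) → (79.7122,74.2165) → (51.6134,74.4821) → (26.3728,72.1092).

Shape 2 is a open polyline drawn with `<path>`. Its stroke #ff00ff means engrave at S248, F2169. After flipping Y the toolpath is (75.6344,78.5633) → (228.9658,21.3979) → (120.6769,37.1983).

Shape 3 is a rectangle drawn with `<polygon>`. Its stroke #ff00ff means engrave at S248, F2169. After flipping Y the toolpath is (115.6358,75.2555) → (216.3928,75.2555) → (216.3928,37.3646) → (115.6358,37.3646) → (115.6358,75.2555), returning to the start.

Shape 4 is a quadratic bezier drawn with `<path>`. Its stroke #ff00ff means engrave at S248, F2169. After flipping Y the toolpath is (179.3355,22.4179) → (187.2863,34.4802) → (193.7107,43.3135) → (198.6088,48.9178) → (201.9806,51.2931) → (203.8260,50.4393) → (204.1451,46.3565).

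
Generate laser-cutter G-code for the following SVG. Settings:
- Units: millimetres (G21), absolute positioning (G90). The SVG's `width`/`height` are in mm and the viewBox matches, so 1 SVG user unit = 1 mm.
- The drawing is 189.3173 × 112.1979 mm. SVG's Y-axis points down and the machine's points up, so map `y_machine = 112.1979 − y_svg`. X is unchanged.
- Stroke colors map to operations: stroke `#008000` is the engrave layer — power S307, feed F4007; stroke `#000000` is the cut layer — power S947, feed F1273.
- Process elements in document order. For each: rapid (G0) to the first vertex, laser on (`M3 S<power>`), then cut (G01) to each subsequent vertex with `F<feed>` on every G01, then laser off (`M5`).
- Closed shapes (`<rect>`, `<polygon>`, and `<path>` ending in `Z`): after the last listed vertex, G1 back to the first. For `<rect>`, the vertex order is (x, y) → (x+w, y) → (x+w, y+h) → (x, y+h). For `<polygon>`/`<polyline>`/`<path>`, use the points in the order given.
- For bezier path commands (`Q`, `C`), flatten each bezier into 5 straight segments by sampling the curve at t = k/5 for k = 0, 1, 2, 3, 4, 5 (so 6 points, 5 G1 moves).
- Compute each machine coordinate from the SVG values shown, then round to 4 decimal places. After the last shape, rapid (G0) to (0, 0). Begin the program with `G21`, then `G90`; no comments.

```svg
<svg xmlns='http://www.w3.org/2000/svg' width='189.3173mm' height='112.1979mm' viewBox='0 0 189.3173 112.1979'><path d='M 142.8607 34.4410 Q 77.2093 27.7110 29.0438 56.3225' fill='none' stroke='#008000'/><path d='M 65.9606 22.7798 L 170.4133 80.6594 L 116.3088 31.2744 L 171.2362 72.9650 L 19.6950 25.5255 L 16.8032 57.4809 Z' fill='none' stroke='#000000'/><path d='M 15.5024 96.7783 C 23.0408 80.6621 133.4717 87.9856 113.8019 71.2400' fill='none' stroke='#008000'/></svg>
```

G21
G90
G0 X142.8607 Y77.7569
M3 S307
G01 X117.2996 Y79.0352 F4007
G01 X93.1373 Y77.4863 F4007
G01 X70.3739 Y73.1100 F4007
G01 X49.0094 Y65.9063 F4007
G01 X29.0438 Y55.8754 F4007
M5
G0 X65.9606 Y89.4181
M3 S947
G01 X170.4133 Y31.5385 F1273
G01 X116.3088 Y80.9235 F1273
G01 X171.2362 Y39.2329 F1273
G01 X19.6950 Y86.6724 F1273
G01 X16.8032 Y54.7170 F1273
G01 X65.9606 Y89.4181 F1273
M5
G0 X15.5024 Y15.4196
M3 S307
G01 X30.5086 Y22.6566 F4007
G01 X59.0253 Y26.5485 F4007
G01 X89.8689 Y29.3758 F4007
G01 X111.8556 Y33.4188 F4007
G01 X113.8019 Y40.9579 F4007
M5
G0 X0.0000 Y0.0000

viewBox `0 0 189.3173 112.1979` with mm width/height → 1 unit = 1 mm. Flip: y_m = 112.1979 − y_svg.

**Shape 1** — `<path>` quadratic bezier, stroke `#008000` → engrave (S307, F4007). Control points (SVG): P0=(142.8607,34.4410), P1=(77.2093,27.7110), P2=(29.0438,56.3225); sampled at t=k/5. Machine vertices: (142.8607,77.7569) → (117.2996,79.0352) → (93.1373,77.4863) → (70.3739,73.1100) → (49.0094,65.9063) → (29.0438,55.8754). Open path.

**Shape 2** — `<path>` closed polygon, stroke `#000000` → cut (S947, F1273). Machine vertices: (65.9606,89.4181) → (170.4133,31.5385) → (116.3088,80.9235) → (171.2362,39.2329) → (19.6950,86.6724) → (16.8032,54.7170) → (65.9606,89.4181). Closed: final G1 returns to the first vertex.

**Shape 3** — `<path>` cubic bezier, stroke `#008000` → engrave (S307, F4007). Control points (SVG): P0=(15.5024,96.7783), P1=(23.0408,80.6621), P2=(133.4717,87.9856), P3=(113.8019,71.2400); sampled at t=k/5. Machine vertices: (15.5024,15.4196) → (30.5086,22.6566) → (59.0253,26.5485) → (89.8689,29.3758) → (111.8556,33.4188) → (113.8019,40.9579). Open path.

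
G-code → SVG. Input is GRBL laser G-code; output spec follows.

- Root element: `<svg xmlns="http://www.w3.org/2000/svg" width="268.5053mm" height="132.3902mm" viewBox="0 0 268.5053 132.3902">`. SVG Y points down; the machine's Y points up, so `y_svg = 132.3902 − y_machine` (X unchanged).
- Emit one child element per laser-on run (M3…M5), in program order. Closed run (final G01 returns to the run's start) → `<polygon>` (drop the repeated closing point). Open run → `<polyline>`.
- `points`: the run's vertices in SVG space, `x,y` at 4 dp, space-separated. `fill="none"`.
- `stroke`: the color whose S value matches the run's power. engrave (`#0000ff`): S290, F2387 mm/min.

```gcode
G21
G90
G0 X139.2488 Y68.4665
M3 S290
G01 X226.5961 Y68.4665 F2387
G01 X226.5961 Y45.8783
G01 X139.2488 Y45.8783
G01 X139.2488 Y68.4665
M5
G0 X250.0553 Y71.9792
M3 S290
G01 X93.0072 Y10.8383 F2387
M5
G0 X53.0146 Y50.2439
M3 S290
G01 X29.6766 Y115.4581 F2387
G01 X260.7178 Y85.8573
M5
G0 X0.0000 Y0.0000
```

y_svg = 132.3902 − y_m. Every run uses S290, so all elements get stroke `#0000ff` (engrave).

[1] closed run; points: 139.2488,63.9237 226.5961,63.9237 226.5961,86.5119 139.2488,86.5119

[2] open run; points: 250.0553,60.4110 93.0072,121.5519

[3] open run; points: 53.0146,82.1463 29.6766,16.9321 260.7178,46.5329

<svg xmlns="http://www.w3.org/2000/svg" width="268.5053mm" height="132.3902mm" viewBox="0 0 268.5053 132.3902">
  <polygon points="139.2488,63.9237 226.5961,63.9237 226.5961,86.5119 139.2488,86.5119" fill="none" stroke="#0000ff"/>
  <polyline points="250.0553,60.4110 93.0072,121.5519" fill="none" stroke="#0000ff"/>
  <polyline points="53.0146,82.1463 29.6766,16.9321 260.7178,46.5329" fill="none" stroke="#0000ff"/>
</svg>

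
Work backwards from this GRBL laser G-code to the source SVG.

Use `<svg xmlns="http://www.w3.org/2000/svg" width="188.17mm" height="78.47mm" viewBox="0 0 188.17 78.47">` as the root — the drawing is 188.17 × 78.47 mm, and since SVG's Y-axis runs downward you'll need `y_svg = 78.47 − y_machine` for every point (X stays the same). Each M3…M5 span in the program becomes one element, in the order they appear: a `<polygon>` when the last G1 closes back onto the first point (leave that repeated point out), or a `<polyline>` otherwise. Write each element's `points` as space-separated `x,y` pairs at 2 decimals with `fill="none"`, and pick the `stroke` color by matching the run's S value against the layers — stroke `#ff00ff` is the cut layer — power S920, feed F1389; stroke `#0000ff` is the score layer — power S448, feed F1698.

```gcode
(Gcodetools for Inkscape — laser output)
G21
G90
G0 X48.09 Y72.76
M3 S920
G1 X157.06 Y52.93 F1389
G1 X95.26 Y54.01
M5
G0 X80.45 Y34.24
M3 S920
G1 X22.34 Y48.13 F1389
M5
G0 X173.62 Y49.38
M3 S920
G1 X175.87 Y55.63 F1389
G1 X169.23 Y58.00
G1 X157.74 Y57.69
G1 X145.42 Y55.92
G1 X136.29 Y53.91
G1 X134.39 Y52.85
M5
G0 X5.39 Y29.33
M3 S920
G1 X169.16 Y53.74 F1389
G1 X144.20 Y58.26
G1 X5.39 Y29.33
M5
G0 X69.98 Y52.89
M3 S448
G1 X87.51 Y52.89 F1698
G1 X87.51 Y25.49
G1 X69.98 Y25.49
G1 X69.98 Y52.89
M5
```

y_svg = 78.47 − y_m.

[1] S920→`#ff00ff` (cut); open run; points: 48.09,5.71 157.06,25.54 95.26,24.46

[2] S920→`#ff00ff` (cut); open run; points: 80.45,44.23 22.34,30.34

[3] S920→`#ff00ff` (cut); open run; points: 173.62,29.09 175.87,22.84 169.23,20.47 157.74,20.78 145.42,22.55 136.29,24.56 134.39,25.62

[4] S920→`#ff00ff` (cut); closed run; points: 5.39,49.14 169.16,24.73 144.20,20.21

[5] S448→`#0000ff` (score); closed run; points: 69.98,25.58 87.51,25.58 87.51,52.98 69.98,52.98

<svg xmlns="http://www.w3.org/2000/svg" width="188.17mm" height="78.47mm" viewBox="0 0 188.17 78.47">
  <polyline points="48.09,5.71 157.06,25.54 95.26,24.46" fill="none" stroke="#ff00ff"/>
  <polyline points="80.45,44.23 22.34,30.34" fill="none" stroke="#ff00ff"/>
  <polyline points="173.62,29.09 175.87,22.84 169.23,20.47 157.74,20.78 145.42,22.55 136.29,24.56 134.39,25.62" fill="none" stroke="#ff00ff"/>
  <polygon points="5.39,49.14 169.16,24.73 144.20,20.21" fill="none" stroke="#ff00ff"/>
  <polygon points="69.98,25.58 87.51,25.58 87.51,52.98 69.98,52.98" fill="none" stroke="#0000ff"/>
</svg>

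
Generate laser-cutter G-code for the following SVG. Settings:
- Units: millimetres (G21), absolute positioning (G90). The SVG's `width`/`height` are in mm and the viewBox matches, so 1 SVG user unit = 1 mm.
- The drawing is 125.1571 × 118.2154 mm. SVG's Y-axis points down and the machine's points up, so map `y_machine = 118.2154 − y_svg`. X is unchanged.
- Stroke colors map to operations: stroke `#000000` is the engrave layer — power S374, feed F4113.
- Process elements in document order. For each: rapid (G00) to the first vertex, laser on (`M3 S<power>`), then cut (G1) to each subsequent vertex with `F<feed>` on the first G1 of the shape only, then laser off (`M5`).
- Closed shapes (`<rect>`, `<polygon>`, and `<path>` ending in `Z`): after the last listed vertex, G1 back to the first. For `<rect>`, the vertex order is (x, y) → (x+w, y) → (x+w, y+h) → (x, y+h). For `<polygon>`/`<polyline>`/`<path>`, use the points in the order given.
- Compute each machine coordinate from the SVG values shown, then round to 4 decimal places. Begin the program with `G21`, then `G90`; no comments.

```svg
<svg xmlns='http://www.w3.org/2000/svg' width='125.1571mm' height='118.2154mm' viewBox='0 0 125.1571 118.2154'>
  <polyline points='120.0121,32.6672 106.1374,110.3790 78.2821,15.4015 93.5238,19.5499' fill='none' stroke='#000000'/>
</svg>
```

G21
G90
G00 X120.0121 Y85.5482
M3 S374
G1 X106.1374 Y7.8364 F4113
G1 X78.2821 Y102.8139
G1 X93.5238 Y98.6655
M5

viewBox `0 0 125.1571 118.2154` with mm width/height → 1 unit = 1 mm. Flip: y_m = 118.2154 − y_svg.

**Shape 1** — `<polyline>` open polyline, stroke `#000000` → engrave (S374, F4113). Machine vertices: (120.0121,85.5482) → (106.1374,7.8364) → (78.2821,102.8139) → (93.5238,98.6655). Open path.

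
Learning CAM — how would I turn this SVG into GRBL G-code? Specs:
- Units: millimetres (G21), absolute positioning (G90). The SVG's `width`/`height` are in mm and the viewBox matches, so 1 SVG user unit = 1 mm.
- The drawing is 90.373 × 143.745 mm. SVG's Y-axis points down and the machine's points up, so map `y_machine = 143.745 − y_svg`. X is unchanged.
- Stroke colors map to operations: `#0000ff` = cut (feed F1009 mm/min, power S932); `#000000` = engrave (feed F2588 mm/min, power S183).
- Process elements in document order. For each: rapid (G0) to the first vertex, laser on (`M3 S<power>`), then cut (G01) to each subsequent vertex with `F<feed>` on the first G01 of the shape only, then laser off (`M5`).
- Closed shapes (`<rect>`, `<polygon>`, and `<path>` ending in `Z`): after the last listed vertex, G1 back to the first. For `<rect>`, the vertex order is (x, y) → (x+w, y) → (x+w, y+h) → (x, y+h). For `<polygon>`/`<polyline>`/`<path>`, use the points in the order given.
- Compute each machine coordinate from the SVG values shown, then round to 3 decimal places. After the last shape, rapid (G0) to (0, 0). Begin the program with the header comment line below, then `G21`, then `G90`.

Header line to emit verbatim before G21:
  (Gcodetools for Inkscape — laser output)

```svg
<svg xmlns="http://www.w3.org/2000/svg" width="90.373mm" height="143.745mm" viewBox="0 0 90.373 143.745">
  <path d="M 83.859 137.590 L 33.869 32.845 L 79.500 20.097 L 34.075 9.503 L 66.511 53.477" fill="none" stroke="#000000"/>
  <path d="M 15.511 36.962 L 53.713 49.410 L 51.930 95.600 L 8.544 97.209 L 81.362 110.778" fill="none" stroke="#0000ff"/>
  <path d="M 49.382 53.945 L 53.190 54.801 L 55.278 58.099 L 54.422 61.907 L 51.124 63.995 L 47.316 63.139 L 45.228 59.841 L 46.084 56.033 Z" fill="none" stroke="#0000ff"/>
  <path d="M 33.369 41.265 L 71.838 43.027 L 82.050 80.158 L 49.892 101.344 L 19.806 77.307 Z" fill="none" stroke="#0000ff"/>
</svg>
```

(Gcodetools for Inkscape — laser output)
G21
G90
G0 X83.859 Y6.155
M3 S183
G01 X33.869 Y110.900 F2588
G01 X79.500 Y123.648
G01 X34.075 Y134.242
G01 X66.511 Y90.268
M5
G0 X15.511 Y106.783
M3 S932
G01 X53.713 Y94.335 F1009
G01 X51.930 Y48.145
G01 X8.544 Y46.536
G01 X81.362 Y32.967
M5
G0 X49.382 Y89.800
M3 S932
G01 X53.190 Y88.944 F1009
G01 X55.278 Y85.646
G01 X54.422 Y81.838
G01 X51.124 Y79.750
G01 X47.316 Y80.606
G01 X45.228 Y83.904
G01 X46.084 Y87.712
G01 X49.382 Y89.800
M5
G0 X33.369 Y102.480
M3 S932
G01 X71.838 Y100.718 F1009
G01 X82.050 Y63.587
G01 X49.892 Y42.401
G01 X19.806 Y66.438
G01 X33.369 Y102.480
M5
G0 X0.000 Y0.000

1 u = 1 mm; y_m = 143.745 − y.

[1] `<path>` open polyline, #000000→engrave S183 F2588: (83.859,6.155) → (33.869,110.900) → (79.500,123.648) → (34.075,134.242) → (66.511,90.268)

[2] `<path>` open polyline, #0000ff→cut S932 F1009: (15.511,106.783) → (53.713,94.335) → (51.930,48.145) → (8.544,46.536) → (81.362,32.967)

[3] `<path>` regular polygon, #0000ff→cut S932 F1009: (49.382,89.800) → (53.190,88.944) → (55.278,85.646) → (54.422,81.838) → (51.124,79.750) → (47.316,80.606) → (45.228,83.904) → (46.084,87.712) → (49.382,89.800) (closed)

[4] `<path>` regular polygon, #0000ff→cut S932 F1009: (33.369,102.480) → (71.838,100.718) → (82.050,63.587) → (49.892,42.401) → (19.806,66.438) → (33.369,102.480) (closed)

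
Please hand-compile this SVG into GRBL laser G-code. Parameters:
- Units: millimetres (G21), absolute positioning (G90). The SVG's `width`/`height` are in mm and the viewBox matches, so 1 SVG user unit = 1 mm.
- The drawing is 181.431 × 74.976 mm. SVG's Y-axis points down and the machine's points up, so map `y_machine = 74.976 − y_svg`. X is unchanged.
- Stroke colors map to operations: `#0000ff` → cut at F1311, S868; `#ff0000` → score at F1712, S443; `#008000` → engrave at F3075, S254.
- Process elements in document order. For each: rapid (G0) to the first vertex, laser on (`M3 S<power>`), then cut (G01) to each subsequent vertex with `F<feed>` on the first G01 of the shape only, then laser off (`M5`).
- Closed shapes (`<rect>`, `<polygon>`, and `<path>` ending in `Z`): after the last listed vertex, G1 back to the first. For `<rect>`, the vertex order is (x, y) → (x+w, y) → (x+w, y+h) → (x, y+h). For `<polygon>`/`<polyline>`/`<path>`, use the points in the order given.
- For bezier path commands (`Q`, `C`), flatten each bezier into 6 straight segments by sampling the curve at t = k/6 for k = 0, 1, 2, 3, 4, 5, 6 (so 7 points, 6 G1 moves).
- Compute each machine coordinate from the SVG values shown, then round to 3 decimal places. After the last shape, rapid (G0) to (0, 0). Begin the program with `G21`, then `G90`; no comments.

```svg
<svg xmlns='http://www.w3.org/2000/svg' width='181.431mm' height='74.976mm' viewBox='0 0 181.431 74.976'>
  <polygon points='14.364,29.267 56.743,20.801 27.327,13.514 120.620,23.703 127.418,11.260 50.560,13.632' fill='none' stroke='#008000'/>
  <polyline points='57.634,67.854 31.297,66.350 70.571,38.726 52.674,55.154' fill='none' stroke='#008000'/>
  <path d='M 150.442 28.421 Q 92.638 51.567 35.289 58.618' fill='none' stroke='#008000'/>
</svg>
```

viewBox `0 0 181.431 74.976` with mm width/height → 1 unit = 1 mm. Flip: y_m = 74.976 − y_svg.

**Shape 1** — `<polygon>` closed polygon, stroke `#008000` → engrave (S254, F3075). Machine vertices: (14.364,45.709) → (56.743,54.175) → (27.327,61.462) → (120.620,51.273) → (127.418,63.716) → (50.560,61.344) → (14.364,45.709). Closed: final G1 returns to the first vertex.

**Shape 2** — `<polyline>` open polyline, stroke `#008000` → engrave (S254, F3075). Machine vertices: (57.634,7.122) → (31.297,8.626) → (70.571,36.250) → (52.674,19.822). Open path.

**Shape 3** — `<path>` quadratic bezier, stroke `#008000` → engrave (S254, F3075). Control points (SVG): P0=(150.442,28.421), P1=(92.638,51.567), P2=(35.289,58.618); sampled at t=k/6. Machine vertices: (150.442,46.555) → (131.187,39.287) → (111.957,32.913) → (92.752,27.433) → (73.572,22.847) → (54.418,19.155) → (35.289,16.358). Open path.

G21
G90
G0 X14.364 Y45.709
M3 S254
G01 X56.743 Y54.175 F3075
G01 X27.327 Y61.462
G01 X120.620 Y51.273
G01 X127.418 Y63.716
G01 X50.560 Y61.344
G01 X14.364 Y45.709
M5
G0 X57.634 Y7.122
M3 S254
G01 X31.297 Y8.626 F3075
G01 X70.571 Y36.250
G01 X52.674 Y19.822
M5
G0 X150.442 Y46.555
M3 S254
G01 X131.187 Y39.287 F3075
G01 X111.957 Y32.913
G01 X92.752 Y27.433
G01 X73.572 Y22.847
G01 X54.418 Y19.155
G01 X35.289 Y16.358
M5
G0 X0.000 Y0.000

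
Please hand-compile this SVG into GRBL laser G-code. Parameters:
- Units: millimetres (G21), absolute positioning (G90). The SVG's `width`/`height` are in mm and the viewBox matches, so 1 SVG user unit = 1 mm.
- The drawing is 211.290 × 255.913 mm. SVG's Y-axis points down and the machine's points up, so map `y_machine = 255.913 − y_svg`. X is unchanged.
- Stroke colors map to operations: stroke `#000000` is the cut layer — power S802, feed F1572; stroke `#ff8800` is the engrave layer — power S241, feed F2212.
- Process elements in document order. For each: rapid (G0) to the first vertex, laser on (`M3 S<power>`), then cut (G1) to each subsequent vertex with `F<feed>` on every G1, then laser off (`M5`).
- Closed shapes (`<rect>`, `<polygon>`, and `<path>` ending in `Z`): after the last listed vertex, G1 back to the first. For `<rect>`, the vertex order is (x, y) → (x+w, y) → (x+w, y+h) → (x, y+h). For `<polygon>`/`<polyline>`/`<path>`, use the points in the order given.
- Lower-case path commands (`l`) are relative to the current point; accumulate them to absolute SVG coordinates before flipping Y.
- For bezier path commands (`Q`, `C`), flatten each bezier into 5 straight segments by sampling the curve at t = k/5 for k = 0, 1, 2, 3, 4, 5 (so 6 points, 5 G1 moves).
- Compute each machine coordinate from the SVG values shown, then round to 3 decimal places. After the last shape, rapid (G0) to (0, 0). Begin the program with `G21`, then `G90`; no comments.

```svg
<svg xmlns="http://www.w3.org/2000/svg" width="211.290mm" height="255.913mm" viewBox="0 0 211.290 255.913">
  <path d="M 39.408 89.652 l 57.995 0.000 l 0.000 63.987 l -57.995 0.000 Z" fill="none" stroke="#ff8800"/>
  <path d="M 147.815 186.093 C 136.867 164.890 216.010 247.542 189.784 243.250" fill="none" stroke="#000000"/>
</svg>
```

1 u = 1 mm; y_m = 255.913 − y.

[1] `<path>` rectangle, #ff8800→engrave S241 F2212: (39.408,166.261) → (97.403,166.261) → (97.403,102.274) → (39.408,102.274) → (39.408,166.261) (closed)

[2] `<path>` cubic bezier, #000000→cut S802 F1572: (147.815,69.820) → (150.493,71.606) → (165.412,57.624) → (183.188,37.035) → (194.439,18.995) → (189.784,12.663)

G21
G90
G0 X39.408 Y166.261
M3 S241
G1 X97.403 Y166.261 F2212
G1 X97.403 Y102.274 F2212
G1 X39.408 Y102.274 F2212
G1 X39.408 Y166.261 F2212
M5
G0 X147.815 Y69.820
M3 S802
G1 X150.493 Y71.606 F1572
G1 X165.412 Y57.624 F1572
G1 X183.188 Y37.035 F1572
G1 X194.439 Y18.995 F1572
G1 X189.784 Y12.663 F1572
M5
G0 X0.000 Y0.000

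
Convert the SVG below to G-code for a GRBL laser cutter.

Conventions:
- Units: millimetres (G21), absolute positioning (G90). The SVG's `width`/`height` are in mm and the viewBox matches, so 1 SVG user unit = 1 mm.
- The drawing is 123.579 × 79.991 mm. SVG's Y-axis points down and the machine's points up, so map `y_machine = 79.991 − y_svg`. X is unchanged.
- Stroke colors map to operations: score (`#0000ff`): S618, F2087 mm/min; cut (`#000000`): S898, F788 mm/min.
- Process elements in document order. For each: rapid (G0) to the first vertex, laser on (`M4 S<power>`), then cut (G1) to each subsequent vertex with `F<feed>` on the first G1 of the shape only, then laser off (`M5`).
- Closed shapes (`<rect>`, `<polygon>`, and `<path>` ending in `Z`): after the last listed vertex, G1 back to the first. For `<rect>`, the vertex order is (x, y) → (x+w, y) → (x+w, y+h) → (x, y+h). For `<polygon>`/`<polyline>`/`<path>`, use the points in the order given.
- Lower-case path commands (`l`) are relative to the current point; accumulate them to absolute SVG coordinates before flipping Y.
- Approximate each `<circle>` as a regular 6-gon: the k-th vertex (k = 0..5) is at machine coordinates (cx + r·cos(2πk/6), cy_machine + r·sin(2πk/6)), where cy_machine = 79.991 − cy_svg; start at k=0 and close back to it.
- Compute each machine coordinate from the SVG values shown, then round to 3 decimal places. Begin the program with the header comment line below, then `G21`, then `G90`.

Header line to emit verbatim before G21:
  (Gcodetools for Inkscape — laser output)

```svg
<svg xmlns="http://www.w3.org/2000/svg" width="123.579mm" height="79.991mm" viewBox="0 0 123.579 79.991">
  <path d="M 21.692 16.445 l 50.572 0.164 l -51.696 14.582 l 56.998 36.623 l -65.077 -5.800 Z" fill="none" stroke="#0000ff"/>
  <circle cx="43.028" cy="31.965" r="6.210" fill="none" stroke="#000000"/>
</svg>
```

(Gcodetools for Inkscape — laser output)
G21
G90
G0 X21.692 Y63.546
M4 S618
G1 X72.264 Y63.382 F2087
G1 X20.568 Y48.800
G1 X77.566 Y12.177
G1 X12.489 Y17.977
G1 X21.692 Y63.546
M5
G0 X49.238 Y48.026
M4 S898
G1 X46.133 Y53.404 F788
G1 X39.923 Y53.404
G1 X36.818 Y48.026
G1 X39.923 Y42.648
G1 X46.133 Y42.648
G1 X49.238 Y48.026
M5

viewBox `0 0 123.579 79.991` with mm width/height → 1 unit = 1 mm. Flip: y_m = 79.991 − y_svg.

**Shape 1** — `<path>` closed polygon, stroke `#0000ff` → score (S618, F2087). Machine vertices: (21.692,63.546) → (72.264,63.382) → (20.568,48.800) → (77.566,12.177) → (12.489,17.977) → (21.692,63.546). Closed: final G1 returns to the first vertex.

**Shape 2** — `<circle>` circle, stroke `#000000` → cut (S898, F788). Machine vertices: (49.238,48.026) → (46.133,53.404) → (39.923,53.404) → (36.818,48.026) → (39.923,42.648) → (46.133,42.648) → (49.238,48.026). Closed: final G1 returns to the first vertex.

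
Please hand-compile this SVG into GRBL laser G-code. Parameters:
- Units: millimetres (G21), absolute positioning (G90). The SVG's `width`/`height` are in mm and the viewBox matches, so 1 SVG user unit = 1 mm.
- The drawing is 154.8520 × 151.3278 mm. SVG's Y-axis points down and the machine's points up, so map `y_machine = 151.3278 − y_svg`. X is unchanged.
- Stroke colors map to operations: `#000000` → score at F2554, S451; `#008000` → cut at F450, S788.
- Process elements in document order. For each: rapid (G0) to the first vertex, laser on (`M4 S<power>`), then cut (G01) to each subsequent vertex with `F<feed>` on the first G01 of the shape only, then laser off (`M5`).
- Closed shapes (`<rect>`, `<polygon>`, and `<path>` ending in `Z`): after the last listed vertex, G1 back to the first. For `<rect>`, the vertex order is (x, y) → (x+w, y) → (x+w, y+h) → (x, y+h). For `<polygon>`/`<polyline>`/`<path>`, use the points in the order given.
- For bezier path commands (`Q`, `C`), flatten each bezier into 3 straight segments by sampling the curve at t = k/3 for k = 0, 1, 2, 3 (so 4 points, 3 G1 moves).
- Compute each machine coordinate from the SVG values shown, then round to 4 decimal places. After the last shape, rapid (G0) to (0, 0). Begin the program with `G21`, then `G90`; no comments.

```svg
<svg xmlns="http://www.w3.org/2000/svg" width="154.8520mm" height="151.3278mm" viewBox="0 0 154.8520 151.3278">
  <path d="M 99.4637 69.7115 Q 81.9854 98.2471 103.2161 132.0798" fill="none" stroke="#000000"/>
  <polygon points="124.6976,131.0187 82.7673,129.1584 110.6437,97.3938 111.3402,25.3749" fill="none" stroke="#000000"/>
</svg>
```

viewBox `0 0 154.8520 151.3278` with mm width/height → 1 unit = 1 mm. Flip: y_m = 151.3278 − y_svg.

**Shape 1** — `<path>` quadratic bezier, stroke `#000000` → score (S451, F2554). Control points (SVG): P0=(99.4637,69.7115), P1=(81.9854,98.2471), P2=(103.2161,132.0798); sampled at t=k/3. Machine vertices: (99.4637,81.6163) → (92.1125,62.0040) → (93.3633,41.2146) → (103.2161,19.2480). Open path.

**Shape 2** — `<polygon>` closed polygon, stroke `#000000` → score (S451, F2554). Machine vertices: (124.6976,20.3091) → (82.7673,22.1694) → (110.6437,53.9340) → (111.3402,125.9529) → (124.6976,20.3091). Closed: final G1 returns to the first vertex.

G21
G90
G0 X99.4637 Y81.6163
M4 S451
G01 X92.1125 Y62.0040 F2554
G01 X93.3633 Y41.2146
G01 X103.2161 Y19.2480
M5
G0 X124.6976 Y20.3091
M4 S451
G01 X82.7673 Y22.1694 F2554
G01 X110.6437 Y53.9340
G01 X111.3402 Y125.9529
G01 X124.6976 Y20.3091
M5
G0 X0.0000 Y0.0000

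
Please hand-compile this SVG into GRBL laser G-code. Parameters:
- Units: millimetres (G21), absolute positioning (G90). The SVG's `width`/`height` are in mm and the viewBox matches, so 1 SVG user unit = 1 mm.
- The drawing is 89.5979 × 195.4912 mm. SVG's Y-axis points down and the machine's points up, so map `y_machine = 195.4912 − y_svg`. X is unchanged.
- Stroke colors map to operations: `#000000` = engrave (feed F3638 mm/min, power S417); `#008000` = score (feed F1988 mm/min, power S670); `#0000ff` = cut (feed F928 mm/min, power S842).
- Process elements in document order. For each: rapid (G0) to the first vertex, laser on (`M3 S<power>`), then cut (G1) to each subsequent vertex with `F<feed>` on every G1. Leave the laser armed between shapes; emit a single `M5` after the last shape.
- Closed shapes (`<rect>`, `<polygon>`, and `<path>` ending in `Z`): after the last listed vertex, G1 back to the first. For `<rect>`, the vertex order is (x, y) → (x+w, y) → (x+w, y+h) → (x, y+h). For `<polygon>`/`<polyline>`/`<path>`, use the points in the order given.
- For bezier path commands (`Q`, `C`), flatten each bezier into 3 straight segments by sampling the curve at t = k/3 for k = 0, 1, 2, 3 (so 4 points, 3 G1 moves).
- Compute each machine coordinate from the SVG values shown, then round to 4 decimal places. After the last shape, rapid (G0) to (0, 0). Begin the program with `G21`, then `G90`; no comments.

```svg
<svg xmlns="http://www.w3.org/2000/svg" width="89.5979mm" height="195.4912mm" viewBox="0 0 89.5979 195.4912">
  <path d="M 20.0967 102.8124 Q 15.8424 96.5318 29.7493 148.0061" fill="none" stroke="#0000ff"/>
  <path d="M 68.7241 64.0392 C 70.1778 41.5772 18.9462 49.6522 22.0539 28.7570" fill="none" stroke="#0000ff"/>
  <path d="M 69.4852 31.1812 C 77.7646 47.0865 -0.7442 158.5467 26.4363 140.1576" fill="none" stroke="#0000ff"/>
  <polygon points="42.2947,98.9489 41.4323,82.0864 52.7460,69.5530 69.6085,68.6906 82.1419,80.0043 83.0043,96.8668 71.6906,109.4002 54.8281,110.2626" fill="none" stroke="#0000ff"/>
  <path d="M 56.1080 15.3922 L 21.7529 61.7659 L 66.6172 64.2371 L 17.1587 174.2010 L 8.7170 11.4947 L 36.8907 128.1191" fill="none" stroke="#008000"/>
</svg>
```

viewBox `0 0 89.5979 195.4912` with mm width/height → 1 unit = 1 mm. Flip: y_m = 195.4912 − y_svg.

**Shape 1** — `<path>` quadratic bezier, stroke `#0000ff` → cut (S842, F928). Control points (SVG): P0=(20.0967,102.8124), P1=(15.8424,96.5318), P2=(29.7493,148.0061); sampled at t=k/3. Machine vertices: (20.0967,92.6788) → (19.2784,90.4487) → (22.4959,75.3841) → (29.7493,47.4851). Open path.

**Shape 2** — `<path>` cubic bezier, stroke `#0000ff` → cut (S842, F928). Control points (SVG): P0=(68.7241,64.0392), P1=(70.1778,41.5772), P2=(18.9462,49.6522), P3=(22.0539,28.7570); sampled at t=k/3. Machine vertices: (68.7241,131.4520) → (56.5799,145.9390) → (33.0954,153.2918) → (22.0539,166.7342). Open path.

**Shape 3** — `<path>` cubic bezier, stroke `#0000ff` → cut (S842, F928). Control points (SVG): P0=(69.4852,31.1812), P1=(77.7646,47.0865), P2=(-0.7442,158.5467), P3=(26.4363,140.1576); sampled at t=k/3. Machine vertices: (69.4852,164.3100) → (55.9640,124.9014) → (27.3568,71.8793) → (26.4363,55.3336). Open path.

**Shape 4** — `<polygon>` regular polygon, stroke `#0000ff` → cut (S842, F928). Machine vertices: (42.2947,96.5423) → (41.4323,113.4048) → (52.7460,125.9382) → (69.6085,126.8006) → (82.1419,115.4869) → (83.0043,98.6244) → (71.6906,86.0910) → (54.8281,85.2286) → (42.2947,96.5423). Closed: final G1 returns to the first vertex.

**Shape 5** — `<path>` open polyline, stroke `#008000` → score (S670, F1988). Machine vertices: (56.1080,180.0990) → (21.7529,133.7253) → (66.6172,131.2541) → (17.1587,21.2902) → (8.7170,183.9965) → (36.8907,67.3721). Open path.

G21
G90
G0 X20.0967 Y92.6788
M3 S842
G1 X19.2784 Y90.4487 F928
G1 X22.4959 Y75.3841 F928
G1 X29.7493 Y47.4851 F928
G0 X68.7241 Y131.4520
M3 S842
G1 X56.5799 Y145.9390 F928
G1 X33.0954 Y153.2918 F928
G1 X22.0539 Y166.7342 F928
G0 X69.4852 Y164.3100
M3 S842
G1 X55.9640 Y124.9014 F928
G1 X27.3568 Y71.8793 F928
G1 X26.4363 Y55.3336 F928
G0 X42.2947 Y96.5423
M3 S842
G1 X41.4323 Y113.4048 F928
G1 X52.7460 Y125.9382 F928
G1 X69.6085 Y126.8006 F928
G1 X82.1419 Y115.4869 F928
G1 X83.0043 Y98.6244 F928
G1 X71.6906 Y86.0910 F928
G1 X54.8281 Y85.2286 F928
G1 X42.2947 Y96.5423 F928
G0 X56.1080 Y180.0990
M3 S670
G1 X21.7529 Y133.7253 F1988
G1 X66.6172 Y131.2541 F1988
G1 X17.1587 Y21.2902 F1988
G1 X8.7170 Y183.9965 F1988
G1 X36.8907 Y67.3721 F1988
M5
G0 X0.0000 Y0.0000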